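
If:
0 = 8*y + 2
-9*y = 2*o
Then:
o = 9/8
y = -1/4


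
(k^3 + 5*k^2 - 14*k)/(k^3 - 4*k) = (k + 7)/(k + 2)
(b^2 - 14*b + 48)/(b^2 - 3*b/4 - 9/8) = 8*(-b^2 + 14*b - 48)/(-8*b^2 + 6*b + 9)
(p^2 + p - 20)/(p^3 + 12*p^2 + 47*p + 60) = (p - 4)/(p^2 + 7*p + 12)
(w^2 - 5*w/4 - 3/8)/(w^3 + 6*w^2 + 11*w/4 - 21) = (4*w + 1)/(2*(2*w^2 + 15*w + 28))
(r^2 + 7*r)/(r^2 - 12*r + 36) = r*(r + 7)/(r^2 - 12*r + 36)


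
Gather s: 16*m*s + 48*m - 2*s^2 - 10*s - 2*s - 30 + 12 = 48*m - 2*s^2 + s*(16*m - 12) - 18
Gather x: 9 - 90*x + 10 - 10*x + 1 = 20 - 100*x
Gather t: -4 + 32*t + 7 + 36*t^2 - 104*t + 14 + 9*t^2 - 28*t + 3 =45*t^2 - 100*t + 20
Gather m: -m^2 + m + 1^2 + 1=-m^2 + m + 2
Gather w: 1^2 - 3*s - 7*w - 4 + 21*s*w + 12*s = 9*s + w*(21*s - 7) - 3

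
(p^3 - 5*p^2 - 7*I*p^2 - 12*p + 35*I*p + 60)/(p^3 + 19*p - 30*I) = (p^2 - p*(5 + 4*I) + 20*I)/(p^2 + 3*I*p + 10)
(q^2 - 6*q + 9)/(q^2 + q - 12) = (q - 3)/(q + 4)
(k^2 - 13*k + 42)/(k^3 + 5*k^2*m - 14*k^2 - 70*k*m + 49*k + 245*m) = (k - 6)/(k^2 + 5*k*m - 7*k - 35*m)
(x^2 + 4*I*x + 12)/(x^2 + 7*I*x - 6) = (x - 2*I)/(x + I)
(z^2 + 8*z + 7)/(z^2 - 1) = (z + 7)/(z - 1)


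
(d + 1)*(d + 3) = d^2 + 4*d + 3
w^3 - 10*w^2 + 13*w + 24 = (w - 8)*(w - 3)*(w + 1)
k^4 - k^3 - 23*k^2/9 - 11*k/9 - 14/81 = (k - 7/3)*(k + 1/3)^2*(k + 2/3)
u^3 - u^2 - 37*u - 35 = (u - 7)*(u + 1)*(u + 5)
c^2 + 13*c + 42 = (c + 6)*(c + 7)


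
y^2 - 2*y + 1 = (y - 1)^2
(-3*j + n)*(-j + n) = 3*j^2 - 4*j*n + n^2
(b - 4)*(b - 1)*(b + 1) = b^3 - 4*b^2 - b + 4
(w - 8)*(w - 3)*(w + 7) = w^3 - 4*w^2 - 53*w + 168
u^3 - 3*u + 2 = (u - 1)^2*(u + 2)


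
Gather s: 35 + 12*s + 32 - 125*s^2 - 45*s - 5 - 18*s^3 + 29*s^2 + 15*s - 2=-18*s^3 - 96*s^2 - 18*s + 60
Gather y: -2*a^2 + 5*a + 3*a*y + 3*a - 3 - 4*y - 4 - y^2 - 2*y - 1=-2*a^2 + 8*a - y^2 + y*(3*a - 6) - 8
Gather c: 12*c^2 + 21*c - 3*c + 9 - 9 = 12*c^2 + 18*c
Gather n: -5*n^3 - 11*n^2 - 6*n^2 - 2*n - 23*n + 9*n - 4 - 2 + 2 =-5*n^3 - 17*n^2 - 16*n - 4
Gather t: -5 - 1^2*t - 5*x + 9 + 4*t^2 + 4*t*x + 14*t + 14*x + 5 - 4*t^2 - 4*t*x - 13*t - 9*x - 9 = 0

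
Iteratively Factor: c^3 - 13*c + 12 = (c - 3)*(c^2 + 3*c - 4) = (c - 3)*(c + 4)*(c - 1)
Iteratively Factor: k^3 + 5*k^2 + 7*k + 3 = (k + 1)*(k^2 + 4*k + 3) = (k + 1)*(k + 3)*(k + 1)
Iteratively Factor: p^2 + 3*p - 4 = (p + 4)*(p - 1)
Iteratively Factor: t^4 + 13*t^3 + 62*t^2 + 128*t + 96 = (t + 3)*(t^3 + 10*t^2 + 32*t + 32) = (t + 3)*(t + 4)*(t^2 + 6*t + 8) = (t + 3)*(t + 4)^2*(t + 2)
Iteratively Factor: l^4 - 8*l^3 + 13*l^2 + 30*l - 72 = (l - 3)*(l^3 - 5*l^2 - 2*l + 24) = (l - 4)*(l - 3)*(l^2 - l - 6) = (l - 4)*(l - 3)*(l + 2)*(l - 3)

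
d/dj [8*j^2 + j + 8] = 16*j + 1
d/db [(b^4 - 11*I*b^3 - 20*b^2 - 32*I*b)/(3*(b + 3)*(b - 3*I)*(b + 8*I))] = (b^6 + b^5*(6 + 10*I) + b^4*(147 + 12*I) + b^3*(618 - 464*I) + b^2*(-640 - 2580*I) - 2880*b - 2304*I)/(3*b^6 + b^5*(18 + 30*I) + b^4*(96 + 180*I) + b^3*(414 + 990*I) + b^2*(2349 + 4320*I) + b*(10368 + 6480*I) + 15552)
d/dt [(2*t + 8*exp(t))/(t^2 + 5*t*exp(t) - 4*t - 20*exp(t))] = 2*(-(t + 4*exp(t))*(5*t*exp(t) + 2*t - 15*exp(t) - 4) + (4*exp(t) + 1)*(t^2 + 5*t*exp(t) - 4*t - 20*exp(t)))/(t^2 + 5*t*exp(t) - 4*t - 20*exp(t))^2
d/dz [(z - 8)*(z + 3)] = 2*z - 5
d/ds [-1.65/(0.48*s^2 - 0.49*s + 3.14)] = (1.584*s - 0.8085)/(0.48*s^2 - 0.49*s + 3.14)^2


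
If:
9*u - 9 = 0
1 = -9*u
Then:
No Solution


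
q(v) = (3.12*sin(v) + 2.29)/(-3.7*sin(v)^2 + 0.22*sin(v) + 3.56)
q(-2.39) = 0.09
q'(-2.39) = -1.14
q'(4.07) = -2.60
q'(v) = (7.4*sin(v)*cos(v) - 0.22*cos(v))*(3.12*sin(v) + 2.29)/(-3.7*sin(v)^2 + 0.22*sin(v) + 3.56)^2 + 3.12*cos(v)/(-3.7*sin(v)^2 + 0.22*sin(v) + 3.56) = (11.544*sin(v)^2 + 16.946*sin(v) + 10.6034)*cos(v)/(13.69*sin(v)^4 - 1.628*sin(v)^3 - 26.2956*sin(v)^2 + 1.5664*sin(v) + 12.6736)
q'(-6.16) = 1.02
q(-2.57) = 0.26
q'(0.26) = 1.34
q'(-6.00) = 1.40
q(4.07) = -0.21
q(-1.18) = -3.07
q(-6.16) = 0.76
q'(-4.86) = 228.79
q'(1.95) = -41.17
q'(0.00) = 0.84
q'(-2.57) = -0.73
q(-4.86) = 34.10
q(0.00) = 0.64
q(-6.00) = 0.95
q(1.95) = 9.08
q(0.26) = 0.92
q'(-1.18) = 48.89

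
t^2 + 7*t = t*(t + 7)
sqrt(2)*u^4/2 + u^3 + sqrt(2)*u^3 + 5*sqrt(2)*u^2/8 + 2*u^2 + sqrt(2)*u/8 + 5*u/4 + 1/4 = (u + 1/2)^2*(u + sqrt(2))*(sqrt(2)*u/2 + sqrt(2)/2)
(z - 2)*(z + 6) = z^2 + 4*z - 12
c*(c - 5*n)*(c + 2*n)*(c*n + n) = c^4*n - 3*c^3*n^2 + c^3*n - 10*c^2*n^3 - 3*c^2*n^2 - 10*c*n^3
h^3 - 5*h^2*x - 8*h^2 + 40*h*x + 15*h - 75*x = (h - 5)*(h - 3)*(h - 5*x)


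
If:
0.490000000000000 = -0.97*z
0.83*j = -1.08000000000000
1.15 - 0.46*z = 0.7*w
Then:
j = -1.30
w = 1.97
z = -0.51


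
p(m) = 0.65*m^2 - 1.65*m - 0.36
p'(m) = 1.3*m - 1.65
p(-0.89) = 1.62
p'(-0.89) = -2.81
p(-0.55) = 0.74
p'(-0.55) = -2.36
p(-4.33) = 18.97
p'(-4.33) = -7.28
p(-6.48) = 37.63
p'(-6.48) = -10.07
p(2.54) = -0.36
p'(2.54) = 1.65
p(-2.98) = 10.33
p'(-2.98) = -5.52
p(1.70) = -1.29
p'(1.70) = 0.56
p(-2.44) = 7.54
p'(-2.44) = -4.82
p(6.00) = 13.14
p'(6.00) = 6.15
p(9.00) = 37.44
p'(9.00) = 10.05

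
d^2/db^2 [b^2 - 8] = 2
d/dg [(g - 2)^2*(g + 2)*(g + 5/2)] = 4*g^3 + 3*g^2/2 - 18*g - 2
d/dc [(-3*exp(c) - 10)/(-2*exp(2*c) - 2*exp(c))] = (-3*exp(2*c) - 20*exp(c) - 10)*exp(-c)/(2*(exp(2*c) + 2*exp(c) + 1))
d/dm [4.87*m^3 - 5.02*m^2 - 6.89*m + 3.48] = 14.61*m^2 - 10.04*m - 6.89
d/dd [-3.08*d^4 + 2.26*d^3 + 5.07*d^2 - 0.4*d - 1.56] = -12.32*d^3 + 6.78*d^2 + 10.14*d - 0.4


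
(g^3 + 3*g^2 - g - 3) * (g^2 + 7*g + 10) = g^5 + 10*g^4 + 30*g^3 + 20*g^2 - 31*g - 30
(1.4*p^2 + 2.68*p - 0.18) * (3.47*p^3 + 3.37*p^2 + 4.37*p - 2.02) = 4.858*p^5 + 14.0176*p^4 + 14.525*p^3 + 8.277*p^2 - 6.2002*p + 0.3636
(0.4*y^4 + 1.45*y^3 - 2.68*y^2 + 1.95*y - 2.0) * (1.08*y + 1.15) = 0.432*y^5 + 2.026*y^4 - 1.2269*y^3 - 0.976*y^2 + 0.0824999999999996*y - 2.3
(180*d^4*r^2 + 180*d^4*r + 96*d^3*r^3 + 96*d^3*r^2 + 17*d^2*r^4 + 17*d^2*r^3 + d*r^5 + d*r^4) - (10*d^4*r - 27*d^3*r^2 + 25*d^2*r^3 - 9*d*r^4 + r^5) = 180*d^4*r^2 + 170*d^4*r + 96*d^3*r^3 + 123*d^3*r^2 + 17*d^2*r^4 - 8*d^2*r^3 + d*r^5 + 10*d*r^4 - r^5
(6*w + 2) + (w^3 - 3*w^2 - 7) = w^3 - 3*w^2 + 6*w - 5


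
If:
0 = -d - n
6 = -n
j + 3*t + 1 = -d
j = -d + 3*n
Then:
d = 6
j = -24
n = -6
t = 17/3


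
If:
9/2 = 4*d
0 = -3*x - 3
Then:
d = 9/8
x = -1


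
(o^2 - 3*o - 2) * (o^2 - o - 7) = o^4 - 4*o^3 - 6*o^2 + 23*o + 14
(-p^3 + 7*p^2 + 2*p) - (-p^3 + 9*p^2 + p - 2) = -2*p^2 + p + 2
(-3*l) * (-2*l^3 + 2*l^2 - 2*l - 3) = 6*l^4 - 6*l^3 + 6*l^2 + 9*l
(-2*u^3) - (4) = -2*u^3 - 4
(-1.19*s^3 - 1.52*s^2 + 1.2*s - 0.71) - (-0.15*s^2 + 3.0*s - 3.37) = -1.19*s^3 - 1.37*s^2 - 1.8*s + 2.66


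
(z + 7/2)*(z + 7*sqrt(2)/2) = z^2 + 7*z/2 + 7*sqrt(2)*z/2 + 49*sqrt(2)/4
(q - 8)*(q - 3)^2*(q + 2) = q^4 - 12*q^3 + 29*q^2 + 42*q - 144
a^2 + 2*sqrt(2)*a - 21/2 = (a - 3*sqrt(2)/2)*(a + 7*sqrt(2)/2)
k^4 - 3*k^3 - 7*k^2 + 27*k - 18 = (k - 3)*(k - 2)*(k - 1)*(k + 3)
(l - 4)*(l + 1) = l^2 - 3*l - 4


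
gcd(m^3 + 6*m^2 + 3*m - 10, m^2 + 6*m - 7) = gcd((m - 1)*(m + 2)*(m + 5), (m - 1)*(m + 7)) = m - 1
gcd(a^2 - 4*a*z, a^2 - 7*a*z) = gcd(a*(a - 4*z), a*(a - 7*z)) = a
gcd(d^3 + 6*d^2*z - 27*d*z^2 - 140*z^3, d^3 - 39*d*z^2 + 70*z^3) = -d^2 - 2*d*z + 35*z^2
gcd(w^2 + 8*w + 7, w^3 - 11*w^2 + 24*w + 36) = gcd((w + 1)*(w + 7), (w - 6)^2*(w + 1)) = w + 1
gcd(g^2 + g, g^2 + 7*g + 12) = 1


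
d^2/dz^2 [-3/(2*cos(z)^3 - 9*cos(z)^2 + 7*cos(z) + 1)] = 24*((-17*cos(z) + 36*cos(2*z) - 9*cos(3*z))*(17*cos(z) - 9*cos(2*z) + cos(3*z) - 7)/4 - 2*(6*cos(z)^2 - 18*cos(z) + 7)^2*sin(z)^2)/(17*cos(z) - 9*cos(2*z) + cos(3*z) - 7)^3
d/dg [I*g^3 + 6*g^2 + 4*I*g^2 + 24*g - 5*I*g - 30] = 3*I*g^2 + g*(12 + 8*I) + 24 - 5*I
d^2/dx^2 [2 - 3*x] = 0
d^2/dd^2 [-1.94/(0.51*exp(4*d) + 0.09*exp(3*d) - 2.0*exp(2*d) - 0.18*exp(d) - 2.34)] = (1.94*(2.04*exp(3*d) + 0.27*exp(2*d) - 4.0*exp(d) - 0.18)*(4.08*exp(3*d) + 0.54*exp(2*d) - 8.0*exp(d) - 0.36)*exp(d) + (15.8304*exp(3*d) + 1.5714*exp(2*d) - 15.52*exp(d) - 0.3492)*(-0.51*exp(4*d) - 0.09*exp(3*d) + 2.0*exp(2*d) + 0.18*exp(d) + 2.34))*exp(d)/(-0.51*exp(4*d) - 0.09*exp(3*d) + 2.0*exp(2*d) + 0.18*exp(d) + 2.34)^3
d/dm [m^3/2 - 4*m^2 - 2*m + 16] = 3*m^2/2 - 8*m - 2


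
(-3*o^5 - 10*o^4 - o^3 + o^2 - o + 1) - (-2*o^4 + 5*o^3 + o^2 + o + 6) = -3*o^5 - 8*o^4 - 6*o^3 - 2*o - 5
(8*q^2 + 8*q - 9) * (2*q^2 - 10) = 16*q^4 + 16*q^3 - 98*q^2 - 80*q + 90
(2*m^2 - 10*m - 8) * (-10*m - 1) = -20*m^3 + 98*m^2 + 90*m + 8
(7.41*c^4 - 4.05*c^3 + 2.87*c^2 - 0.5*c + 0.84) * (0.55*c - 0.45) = 4.0755*c^5 - 5.562*c^4 + 3.401*c^3 - 1.5665*c^2 + 0.687*c - 0.378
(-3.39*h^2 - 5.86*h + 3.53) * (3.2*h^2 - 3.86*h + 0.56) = -10.848*h^4 - 5.6666*h^3 + 32.0172*h^2 - 16.9074*h + 1.9768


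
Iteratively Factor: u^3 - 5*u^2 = (u)*(u^2 - 5*u) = u^2*(u - 5)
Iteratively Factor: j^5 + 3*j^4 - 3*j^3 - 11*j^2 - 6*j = (j + 3)*(j^4 - 3*j^2 - 2*j) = (j - 2)*(j + 3)*(j^3 + 2*j^2 + j) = j*(j - 2)*(j + 3)*(j^2 + 2*j + 1) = j*(j - 2)*(j + 1)*(j + 3)*(j + 1)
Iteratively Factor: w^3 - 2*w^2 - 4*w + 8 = (w - 2)*(w^2 - 4) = (w - 2)*(w + 2)*(w - 2)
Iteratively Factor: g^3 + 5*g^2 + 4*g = (g + 4)*(g^2 + g) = g*(g + 4)*(g + 1)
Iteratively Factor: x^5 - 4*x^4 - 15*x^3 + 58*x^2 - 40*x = (x)*(x^4 - 4*x^3 - 15*x^2 + 58*x - 40) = x*(x - 1)*(x^3 - 3*x^2 - 18*x + 40) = x*(x - 2)*(x - 1)*(x^2 - x - 20) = x*(x - 5)*(x - 2)*(x - 1)*(x + 4)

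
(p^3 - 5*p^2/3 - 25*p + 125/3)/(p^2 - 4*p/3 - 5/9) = 3*(p^2 - 25)/(3*p + 1)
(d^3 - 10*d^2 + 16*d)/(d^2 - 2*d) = d - 8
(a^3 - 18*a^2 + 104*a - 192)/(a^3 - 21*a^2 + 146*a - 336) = (a - 4)/(a - 7)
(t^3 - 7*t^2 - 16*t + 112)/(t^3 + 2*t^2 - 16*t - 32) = (t - 7)/(t + 2)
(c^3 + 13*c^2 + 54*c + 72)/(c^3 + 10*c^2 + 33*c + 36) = (c + 6)/(c + 3)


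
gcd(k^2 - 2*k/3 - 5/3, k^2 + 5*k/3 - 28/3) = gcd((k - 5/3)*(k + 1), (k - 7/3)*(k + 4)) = 1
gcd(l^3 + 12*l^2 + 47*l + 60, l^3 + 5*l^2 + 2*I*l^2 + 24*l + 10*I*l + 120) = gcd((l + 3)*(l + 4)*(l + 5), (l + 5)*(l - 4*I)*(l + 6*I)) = l + 5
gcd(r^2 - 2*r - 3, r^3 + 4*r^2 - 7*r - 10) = r + 1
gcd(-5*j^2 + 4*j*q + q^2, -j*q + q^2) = -j + q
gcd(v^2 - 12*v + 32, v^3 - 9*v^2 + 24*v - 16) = v - 4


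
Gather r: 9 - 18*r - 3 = 6 - 18*r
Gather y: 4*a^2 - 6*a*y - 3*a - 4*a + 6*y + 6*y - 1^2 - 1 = 4*a^2 - 7*a + y*(12 - 6*a) - 2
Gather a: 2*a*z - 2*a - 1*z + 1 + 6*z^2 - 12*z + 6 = a*(2*z - 2) + 6*z^2 - 13*z + 7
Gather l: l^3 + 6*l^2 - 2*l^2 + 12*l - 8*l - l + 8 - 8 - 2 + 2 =l^3 + 4*l^2 + 3*l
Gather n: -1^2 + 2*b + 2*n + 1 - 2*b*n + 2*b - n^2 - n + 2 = 4*b - n^2 + n*(1 - 2*b) + 2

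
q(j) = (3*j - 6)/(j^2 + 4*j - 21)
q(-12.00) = -0.56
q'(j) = (-2*j - 4)*(3*j - 6)/(j^2 + 4*j - 21)^2 + 3/(j^2 + 4*j - 21)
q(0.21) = 0.27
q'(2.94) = -83.36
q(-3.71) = 0.78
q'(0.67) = -0.10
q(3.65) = 0.72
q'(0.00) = -0.09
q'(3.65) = -0.73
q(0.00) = 0.29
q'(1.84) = -0.26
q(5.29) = 0.35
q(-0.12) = 0.30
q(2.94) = -4.73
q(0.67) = 0.22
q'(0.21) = -0.09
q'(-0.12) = -0.09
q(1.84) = 0.05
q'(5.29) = -0.08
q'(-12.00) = -0.11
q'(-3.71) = -0.26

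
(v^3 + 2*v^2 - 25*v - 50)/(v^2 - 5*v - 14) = (v^2 - 25)/(v - 7)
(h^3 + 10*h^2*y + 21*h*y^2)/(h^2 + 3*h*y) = h + 7*y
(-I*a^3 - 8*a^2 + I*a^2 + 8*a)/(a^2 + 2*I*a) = (-I*a^2 + a*(-8 + I) + 8)/(a + 2*I)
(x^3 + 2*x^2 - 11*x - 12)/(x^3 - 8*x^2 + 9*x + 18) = (x + 4)/(x - 6)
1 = 1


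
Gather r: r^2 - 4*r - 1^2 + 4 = r^2 - 4*r + 3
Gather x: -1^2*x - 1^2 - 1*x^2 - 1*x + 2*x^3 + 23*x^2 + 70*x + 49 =2*x^3 + 22*x^2 + 68*x + 48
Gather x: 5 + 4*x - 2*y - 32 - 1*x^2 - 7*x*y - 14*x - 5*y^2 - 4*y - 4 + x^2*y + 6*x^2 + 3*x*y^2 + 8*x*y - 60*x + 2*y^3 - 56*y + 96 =x^2*(y + 5) + x*(3*y^2 + y - 70) + 2*y^3 - 5*y^2 - 62*y + 65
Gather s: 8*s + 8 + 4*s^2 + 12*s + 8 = 4*s^2 + 20*s + 16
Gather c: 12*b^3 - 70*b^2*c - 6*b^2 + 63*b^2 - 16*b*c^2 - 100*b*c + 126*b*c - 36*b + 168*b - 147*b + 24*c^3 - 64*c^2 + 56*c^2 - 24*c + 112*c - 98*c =12*b^3 + 57*b^2 - 15*b + 24*c^3 + c^2*(-16*b - 8) + c*(-70*b^2 + 26*b - 10)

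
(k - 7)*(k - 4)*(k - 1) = k^3 - 12*k^2 + 39*k - 28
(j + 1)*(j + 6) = j^2 + 7*j + 6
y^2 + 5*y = y*(y + 5)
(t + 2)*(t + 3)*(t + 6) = t^3 + 11*t^2 + 36*t + 36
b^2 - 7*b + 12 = (b - 4)*(b - 3)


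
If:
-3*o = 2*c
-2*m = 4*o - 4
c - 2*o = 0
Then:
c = 0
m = 2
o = 0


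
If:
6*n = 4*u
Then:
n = 2*u/3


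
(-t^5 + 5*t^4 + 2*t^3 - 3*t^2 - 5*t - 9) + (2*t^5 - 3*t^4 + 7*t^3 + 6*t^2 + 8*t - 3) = t^5 + 2*t^4 + 9*t^3 + 3*t^2 + 3*t - 12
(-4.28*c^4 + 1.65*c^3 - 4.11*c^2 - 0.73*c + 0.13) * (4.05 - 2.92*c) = 12.4976*c^5 - 22.152*c^4 + 18.6837*c^3 - 14.5139*c^2 - 3.3361*c + 0.5265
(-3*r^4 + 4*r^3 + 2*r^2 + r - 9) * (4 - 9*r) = 27*r^5 - 48*r^4 - 2*r^3 - r^2 + 85*r - 36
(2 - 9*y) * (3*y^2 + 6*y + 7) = -27*y^3 - 48*y^2 - 51*y + 14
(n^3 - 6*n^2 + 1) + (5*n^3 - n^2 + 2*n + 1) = 6*n^3 - 7*n^2 + 2*n + 2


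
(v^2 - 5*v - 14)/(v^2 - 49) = (v + 2)/(v + 7)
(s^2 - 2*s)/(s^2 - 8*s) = (s - 2)/(s - 8)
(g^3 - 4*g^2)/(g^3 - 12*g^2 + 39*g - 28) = g^2/(g^2 - 8*g + 7)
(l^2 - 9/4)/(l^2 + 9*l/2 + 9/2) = (l - 3/2)/(l + 3)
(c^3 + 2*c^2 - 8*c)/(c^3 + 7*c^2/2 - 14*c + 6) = 2*c*(c + 4)/(2*c^2 + 11*c - 6)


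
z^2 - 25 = (z - 5)*(z + 5)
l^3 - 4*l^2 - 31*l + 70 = (l - 7)*(l - 2)*(l + 5)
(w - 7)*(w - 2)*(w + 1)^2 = w^4 - 7*w^3 - 3*w^2 + 19*w + 14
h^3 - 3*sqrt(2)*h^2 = h^2*(h - 3*sqrt(2))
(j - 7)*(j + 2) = j^2 - 5*j - 14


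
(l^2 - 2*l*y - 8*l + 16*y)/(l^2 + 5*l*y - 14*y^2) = (l - 8)/(l + 7*y)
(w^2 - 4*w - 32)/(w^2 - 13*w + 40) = (w + 4)/(w - 5)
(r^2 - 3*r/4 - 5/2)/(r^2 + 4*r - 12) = (r + 5/4)/(r + 6)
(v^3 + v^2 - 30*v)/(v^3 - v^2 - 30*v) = (-v^2 - v + 30)/(-v^2 + v + 30)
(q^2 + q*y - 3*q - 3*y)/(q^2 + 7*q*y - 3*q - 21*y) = (q + y)/(q + 7*y)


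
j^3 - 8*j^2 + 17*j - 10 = (j - 5)*(j - 2)*(j - 1)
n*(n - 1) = n^2 - n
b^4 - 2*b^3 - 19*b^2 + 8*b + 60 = (b - 5)*(b - 2)*(b + 2)*(b + 3)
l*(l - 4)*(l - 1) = l^3 - 5*l^2 + 4*l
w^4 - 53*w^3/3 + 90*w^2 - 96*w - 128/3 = (w - 8)^2*(w - 2)*(w + 1/3)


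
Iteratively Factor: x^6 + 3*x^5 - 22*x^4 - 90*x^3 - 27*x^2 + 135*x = (x + 3)*(x^5 - 22*x^3 - 24*x^2 + 45*x) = (x + 3)^2*(x^4 - 3*x^3 - 13*x^2 + 15*x) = (x - 5)*(x + 3)^2*(x^3 + 2*x^2 - 3*x) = (x - 5)*(x - 1)*(x + 3)^2*(x^2 + 3*x) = (x - 5)*(x - 1)*(x + 3)^3*(x)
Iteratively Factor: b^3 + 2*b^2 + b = (b + 1)*(b^2 + b) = b*(b + 1)*(b + 1)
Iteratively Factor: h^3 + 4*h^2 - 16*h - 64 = (h + 4)*(h^2 - 16) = (h - 4)*(h + 4)*(h + 4)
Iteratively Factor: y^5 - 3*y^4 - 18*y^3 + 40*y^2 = (y - 5)*(y^4 + 2*y^3 - 8*y^2) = y*(y - 5)*(y^3 + 2*y^2 - 8*y) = y^2*(y - 5)*(y^2 + 2*y - 8) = y^2*(y - 5)*(y + 4)*(y - 2)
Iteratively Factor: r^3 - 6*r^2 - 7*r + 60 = (r - 5)*(r^2 - r - 12) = (r - 5)*(r - 4)*(r + 3)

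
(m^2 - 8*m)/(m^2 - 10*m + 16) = m/(m - 2)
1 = 1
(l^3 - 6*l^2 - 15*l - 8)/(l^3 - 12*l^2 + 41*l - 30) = (l^3 - 6*l^2 - 15*l - 8)/(l^3 - 12*l^2 + 41*l - 30)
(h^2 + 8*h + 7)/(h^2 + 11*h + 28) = (h + 1)/(h + 4)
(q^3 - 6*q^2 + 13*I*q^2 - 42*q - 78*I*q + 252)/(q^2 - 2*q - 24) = (q^2 + 13*I*q - 42)/(q + 4)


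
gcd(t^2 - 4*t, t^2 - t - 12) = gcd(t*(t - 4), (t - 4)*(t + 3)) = t - 4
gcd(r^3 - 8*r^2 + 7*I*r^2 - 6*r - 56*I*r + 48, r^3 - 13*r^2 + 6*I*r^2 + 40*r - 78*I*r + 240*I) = r^2 + r*(-8 + 6*I) - 48*I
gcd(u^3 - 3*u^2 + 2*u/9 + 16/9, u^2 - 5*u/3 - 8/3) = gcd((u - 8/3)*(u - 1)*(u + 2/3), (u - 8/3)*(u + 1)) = u - 8/3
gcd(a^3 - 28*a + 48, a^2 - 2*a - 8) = a - 4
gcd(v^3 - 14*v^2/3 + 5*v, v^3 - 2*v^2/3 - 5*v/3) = v^2 - 5*v/3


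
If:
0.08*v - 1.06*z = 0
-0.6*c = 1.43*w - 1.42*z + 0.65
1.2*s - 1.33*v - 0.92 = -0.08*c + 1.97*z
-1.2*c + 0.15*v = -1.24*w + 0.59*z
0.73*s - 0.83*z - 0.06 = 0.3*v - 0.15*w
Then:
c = -0.43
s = -0.28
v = -0.87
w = -0.34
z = -0.07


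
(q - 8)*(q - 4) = q^2 - 12*q + 32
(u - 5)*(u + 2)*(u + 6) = u^3 + 3*u^2 - 28*u - 60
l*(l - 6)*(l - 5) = l^3 - 11*l^2 + 30*l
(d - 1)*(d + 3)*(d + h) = d^3 + d^2*h + 2*d^2 + 2*d*h - 3*d - 3*h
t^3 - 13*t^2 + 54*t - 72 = (t - 6)*(t - 4)*(t - 3)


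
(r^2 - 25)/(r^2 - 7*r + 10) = (r + 5)/(r - 2)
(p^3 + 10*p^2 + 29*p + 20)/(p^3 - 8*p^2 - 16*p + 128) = (p^2 + 6*p + 5)/(p^2 - 12*p + 32)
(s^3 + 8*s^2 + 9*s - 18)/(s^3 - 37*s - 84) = (s^2 + 5*s - 6)/(s^2 - 3*s - 28)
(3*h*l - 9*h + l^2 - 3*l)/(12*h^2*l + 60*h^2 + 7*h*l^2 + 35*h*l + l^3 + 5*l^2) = (l - 3)/(4*h*l + 20*h + l^2 + 5*l)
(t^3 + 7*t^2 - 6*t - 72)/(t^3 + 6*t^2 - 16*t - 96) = (t - 3)/(t - 4)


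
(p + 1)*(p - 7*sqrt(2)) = p^2 - 7*sqrt(2)*p + p - 7*sqrt(2)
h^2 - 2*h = h*(h - 2)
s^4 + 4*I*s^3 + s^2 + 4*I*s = s*(s + 4*I)*(-I*s + 1)*(I*s + 1)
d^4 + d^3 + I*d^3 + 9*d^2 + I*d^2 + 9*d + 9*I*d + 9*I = (d + 1)*(d - 3*I)*(d + I)*(d + 3*I)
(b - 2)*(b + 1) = b^2 - b - 2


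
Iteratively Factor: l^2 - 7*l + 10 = (l - 2)*(l - 5)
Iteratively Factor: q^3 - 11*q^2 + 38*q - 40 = (q - 4)*(q^2 - 7*q + 10) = (q - 4)*(q - 2)*(q - 5)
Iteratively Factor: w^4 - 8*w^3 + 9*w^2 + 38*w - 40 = (w - 4)*(w^3 - 4*w^2 - 7*w + 10) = (w - 5)*(w - 4)*(w^2 + w - 2) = (w - 5)*(w - 4)*(w - 1)*(w + 2)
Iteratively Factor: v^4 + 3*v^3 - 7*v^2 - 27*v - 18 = (v + 2)*(v^3 + v^2 - 9*v - 9) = (v - 3)*(v + 2)*(v^2 + 4*v + 3) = (v - 3)*(v + 2)*(v + 3)*(v + 1)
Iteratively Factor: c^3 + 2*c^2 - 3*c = (c - 1)*(c^2 + 3*c) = (c - 1)*(c + 3)*(c)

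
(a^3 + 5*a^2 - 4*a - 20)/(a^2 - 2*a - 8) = (a^2 + 3*a - 10)/(a - 4)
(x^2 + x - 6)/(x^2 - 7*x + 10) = (x + 3)/(x - 5)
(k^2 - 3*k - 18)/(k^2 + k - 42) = (k + 3)/(k + 7)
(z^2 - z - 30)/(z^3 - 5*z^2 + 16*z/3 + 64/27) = 27*(z^2 - z - 30)/(27*z^3 - 135*z^2 + 144*z + 64)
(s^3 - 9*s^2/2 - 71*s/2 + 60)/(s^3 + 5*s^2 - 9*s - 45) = (s^2 - 19*s/2 + 12)/(s^2 - 9)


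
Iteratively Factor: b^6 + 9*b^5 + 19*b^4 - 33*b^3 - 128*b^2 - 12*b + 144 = (b - 1)*(b^5 + 10*b^4 + 29*b^3 - 4*b^2 - 132*b - 144) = (b - 1)*(b + 3)*(b^4 + 7*b^3 + 8*b^2 - 28*b - 48) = (b - 1)*(b + 2)*(b + 3)*(b^3 + 5*b^2 - 2*b - 24) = (b - 1)*(b + 2)*(b + 3)*(b + 4)*(b^2 + b - 6) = (b - 2)*(b - 1)*(b + 2)*(b + 3)*(b + 4)*(b + 3)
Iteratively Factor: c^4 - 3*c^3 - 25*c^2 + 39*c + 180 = (c - 5)*(c^3 + 2*c^2 - 15*c - 36) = (c - 5)*(c - 4)*(c^2 + 6*c + 9) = (c - 5)*(c - 4)*(c + 3)*(c + 3)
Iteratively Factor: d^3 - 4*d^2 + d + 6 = (d - 2)*(d^2 - 2*d - 3) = (d - 3)*(d - 2)*(d + 1)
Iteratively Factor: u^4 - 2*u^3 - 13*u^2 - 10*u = (u + 2)*(u^3 - 4*u^2 - 5*u) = (u + 1)*(u + 2)*(u^2 - 5*u) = u*(u + 1)*(u + 2)*(u - 5)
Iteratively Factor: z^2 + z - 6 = (z - 2)*(z + 3)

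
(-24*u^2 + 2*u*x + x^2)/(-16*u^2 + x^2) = (6*u + x)/(4*u + x)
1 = 1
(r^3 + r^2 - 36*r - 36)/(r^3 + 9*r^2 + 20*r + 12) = (r - 6)/(r + 2)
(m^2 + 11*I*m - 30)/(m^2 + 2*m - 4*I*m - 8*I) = (m^2 + 11*I*m - 30)/(m^2 + m*(2 - 4*I) - 8*I)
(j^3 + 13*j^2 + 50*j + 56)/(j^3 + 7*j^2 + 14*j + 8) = (j + 7)/(j + 1)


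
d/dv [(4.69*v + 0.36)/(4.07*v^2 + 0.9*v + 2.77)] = (-19.0883*v^2 - 2.9304*v + 12.6673)/(16.5649*v^4 + 7.326*v^3 + 23.3578*v^2 + 4.986*v + 7.6729)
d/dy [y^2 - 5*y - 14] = 2*y - 5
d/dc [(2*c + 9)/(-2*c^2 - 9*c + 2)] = (4*c^2 + 36*c + 85)/(4*c^4 + 36*c^3 + 73*c^2 - 36*c + 4)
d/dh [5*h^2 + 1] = 10*h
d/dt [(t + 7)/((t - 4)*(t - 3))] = (-t^2 - 14*t + 61)/(t^4 - 14*t^3 + 73*t^2 - 168*t + 144)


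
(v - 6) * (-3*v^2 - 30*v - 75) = -3*v^3 - 12*v^2 + 105*v + 450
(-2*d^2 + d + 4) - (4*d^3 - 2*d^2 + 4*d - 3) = -4*d^3 - 3*d + 7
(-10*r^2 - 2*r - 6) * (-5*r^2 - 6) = 50*r^4 + 10*r^3 + 90*r^2 + 12*r + 36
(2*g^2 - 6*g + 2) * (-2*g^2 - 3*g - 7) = -4*g^4 + 6*g^3 + 36*g - 14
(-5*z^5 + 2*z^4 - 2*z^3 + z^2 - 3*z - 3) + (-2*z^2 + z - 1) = -5*z^5 + 2*z^4 - 2*z^3 - z^2 - 2*z - 4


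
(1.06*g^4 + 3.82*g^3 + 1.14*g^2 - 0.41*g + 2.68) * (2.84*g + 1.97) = 3.0104*g^5 + 12.937*g^4 + 10.763*g^3 + 1.0814*g^2 + 6.8035*g + 5.2796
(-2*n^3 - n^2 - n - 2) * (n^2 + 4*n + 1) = -2*n^5 - 9*n^4 - 7*n^3 - 7*n^2 - 9*n - 2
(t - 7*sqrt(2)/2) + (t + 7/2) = 2*t - 7*sqrt(2)/2 + 7/2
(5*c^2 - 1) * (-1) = 1 - 5*c^2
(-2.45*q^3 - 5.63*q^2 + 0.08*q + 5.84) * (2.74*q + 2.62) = -6.713*q^4 - 21.8452*q^3 - 14.5314*q^2 + 16.2112*q + 15.3008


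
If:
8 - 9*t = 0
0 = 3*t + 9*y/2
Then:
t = 8/9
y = -16/27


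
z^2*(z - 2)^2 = z^4 - 4*z^3 + 4*z^2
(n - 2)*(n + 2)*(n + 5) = n^3 + 5*n^2 - 4*n - 20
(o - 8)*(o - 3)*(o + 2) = o^3 - 9*o^2 + 2*o + 48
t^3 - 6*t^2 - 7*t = t*(t - 7)*(t + 1)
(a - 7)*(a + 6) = a^2 - a - 42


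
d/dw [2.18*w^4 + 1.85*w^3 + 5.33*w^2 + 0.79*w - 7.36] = 8.72*w^3 + 5.55*w^2 + 10.66*w + 0.79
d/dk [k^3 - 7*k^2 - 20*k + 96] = 3*k^2 - 14*k - 20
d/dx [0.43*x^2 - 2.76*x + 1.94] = 0.86*x - 2.76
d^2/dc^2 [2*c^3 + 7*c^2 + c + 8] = 12*c + 14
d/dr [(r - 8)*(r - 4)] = 2*r - 12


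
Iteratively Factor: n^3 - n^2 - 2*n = (n)*(n^2 - n - 2) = n*(n - 2)*(n + 1)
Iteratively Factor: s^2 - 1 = (s - 1)*(s + 1)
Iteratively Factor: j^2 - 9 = (j - 3)*(j + 3)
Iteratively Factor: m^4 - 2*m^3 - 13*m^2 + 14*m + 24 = (m - 2)*(m^3 - 13*m - 12) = (m - 4)*(m - 2)*(m^2 + 4*m + 3) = (m - 4)*(m - 2)*(m + 3)*(m + 1)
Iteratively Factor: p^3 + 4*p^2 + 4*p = (p + 2)*(p^2 + 2*p) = (p + 2)^2*(p)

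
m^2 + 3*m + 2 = (m + 1)*(m + 2)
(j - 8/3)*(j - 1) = j^2 - 11*j/3 + 8/3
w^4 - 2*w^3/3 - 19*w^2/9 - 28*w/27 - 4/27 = (w - 2)*(w + 1/3)^2*(w + 2/3)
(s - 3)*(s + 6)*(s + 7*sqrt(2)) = s^3 + 3*s^2 + 7*sqrt(2)*s^2 - 18*s + 21*sqrt(2)*s - 126*sqrt(2)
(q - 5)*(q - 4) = q^2 - 9*q + 20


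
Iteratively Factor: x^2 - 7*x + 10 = (x - 2)*(x - 5)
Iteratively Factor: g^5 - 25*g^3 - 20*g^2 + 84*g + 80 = (g + 4)*(g^4 - 4*g^3 - 9*g^2 + 16*g + 20) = (g - 2)*(g + 4)*(g^3 - 2*g^2 - 13*g - 10) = (g - 2)*(g + 2)*(g + 4)*(g^2 - 4*g - 5) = (g - 2)*(g + 1)*(g + 2)*(g + 4)*(g - 5)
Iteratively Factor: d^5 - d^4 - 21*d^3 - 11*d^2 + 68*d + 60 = (d + 3)*(d^4 - 4*d^3 - 9*d^2 + 16*d + 20) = (d - 5)*(d + 3)*(d^3 + d^2 - 4*d - 4) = (d - 5)*(d + 2)*(d + 3)*(d^2 - d - 2) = (d - 5)*(d + 1)*(d + 2)*(d + 3)*(d - 2)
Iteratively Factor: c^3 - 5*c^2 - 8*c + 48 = (c - 4)*(c^2 - c - 12) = (c - 4)^2*(c + 3)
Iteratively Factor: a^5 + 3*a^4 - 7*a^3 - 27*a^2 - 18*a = (a)*(a^4 + 3*a^3 - 7*a^2 - 27*a - 18) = a*(a + 1)*(a^3 + 2*a^2 - 9*a - 18) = a*(a - 3)*(a + 1)*(a^2 + 5*a + 6) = a*(a - 3)*(a + 1)*(a + 2)*(a + 3)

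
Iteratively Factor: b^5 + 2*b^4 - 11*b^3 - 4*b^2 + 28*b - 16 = (b + 4)*(b^4 - 2*b^3 - 3*b^2 + 8*b - 4) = (b - 2)*(b + 4)*(b^3 - 3*b + 2) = (b - 2)*(b - 1)*(b + 4)*(b^2 + b - 2) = (b - 2)*(b - 1)*(b + 2)*(b + 4)*(b - 1)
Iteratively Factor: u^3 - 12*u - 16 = (u + 2)*(u^2 - 2*u - 8) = (u + 2)^2*(u - 4)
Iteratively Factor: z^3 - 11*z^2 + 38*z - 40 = (z - 2)*(z^2 - 9*z + 20) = (z - 4)*(z - 2)*(z - 5)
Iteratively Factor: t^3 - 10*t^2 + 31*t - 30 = (t - 3)*(t^2 - 7*t + 10) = (t - 5)*(t - 3)*(t - 2)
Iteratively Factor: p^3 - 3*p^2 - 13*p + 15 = (p - 5)*(p^2 + 2*p - 3) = (p - 5)*(p + 3)*(p - 1)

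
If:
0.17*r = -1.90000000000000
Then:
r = -11.18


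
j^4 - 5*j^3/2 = j^3*(j - 5/2)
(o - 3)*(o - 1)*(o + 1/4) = o^3 - 15*o^2/4 + 2*o + 3/4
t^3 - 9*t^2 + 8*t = t*(t - 8)*(t - 1)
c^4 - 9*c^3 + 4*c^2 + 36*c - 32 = (c - 8)*(c - 2)*(c - 1)*(c + 2)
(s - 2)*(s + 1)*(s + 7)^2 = s^4 + 13*s^3 + 33*s^2 - 77*s - 98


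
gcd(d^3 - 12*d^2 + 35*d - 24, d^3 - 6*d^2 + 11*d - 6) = d^2 - 4*d + 3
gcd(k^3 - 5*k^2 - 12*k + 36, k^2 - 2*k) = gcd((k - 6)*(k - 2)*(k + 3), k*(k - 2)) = k - 2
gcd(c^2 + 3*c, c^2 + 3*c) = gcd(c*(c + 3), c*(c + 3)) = c^2 + 3*c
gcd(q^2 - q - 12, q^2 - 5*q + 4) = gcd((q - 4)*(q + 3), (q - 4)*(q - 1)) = q - 4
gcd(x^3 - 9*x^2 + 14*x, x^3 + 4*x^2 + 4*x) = x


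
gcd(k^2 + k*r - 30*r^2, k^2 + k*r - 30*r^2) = -k^2 - k*r + 30*r^2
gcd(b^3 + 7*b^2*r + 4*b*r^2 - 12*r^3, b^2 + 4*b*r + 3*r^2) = 1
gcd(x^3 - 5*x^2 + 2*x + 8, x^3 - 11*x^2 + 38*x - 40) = x^2 - 6*x + 8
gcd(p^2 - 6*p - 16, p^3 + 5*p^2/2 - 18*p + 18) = 1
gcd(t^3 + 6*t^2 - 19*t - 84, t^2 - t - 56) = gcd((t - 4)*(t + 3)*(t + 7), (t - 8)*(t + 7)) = t + 7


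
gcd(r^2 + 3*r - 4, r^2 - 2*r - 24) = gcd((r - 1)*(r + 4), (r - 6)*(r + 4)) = r + 4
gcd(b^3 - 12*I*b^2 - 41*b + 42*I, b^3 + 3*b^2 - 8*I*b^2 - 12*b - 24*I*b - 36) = b - 2*I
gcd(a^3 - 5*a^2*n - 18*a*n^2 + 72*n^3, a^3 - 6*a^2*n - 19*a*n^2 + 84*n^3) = a^2 + a*n - 12*n^2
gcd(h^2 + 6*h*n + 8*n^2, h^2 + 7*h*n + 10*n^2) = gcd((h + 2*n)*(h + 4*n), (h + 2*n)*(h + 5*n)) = h + 2*n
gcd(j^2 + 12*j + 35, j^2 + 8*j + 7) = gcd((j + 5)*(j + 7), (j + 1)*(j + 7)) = j + 7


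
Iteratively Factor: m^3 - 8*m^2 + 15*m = (m - 5)*(m^2 - 3*m) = m*(m - 5)*(m - 3)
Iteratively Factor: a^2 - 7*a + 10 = (a - 5)*(a - 2)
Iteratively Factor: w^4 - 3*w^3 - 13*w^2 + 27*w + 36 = (w + 1)*(w^3 - 4*w^2 - 9*w + 36) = (w - 3)*(w + 1)*(w^2 - w - 12) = (w - 3)*(w + 1)*(w + 3)*(w - 4)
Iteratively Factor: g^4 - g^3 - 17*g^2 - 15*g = (g + 1)*(g^3 - 2*g^2 - 15*g) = (g + 1)*(g + 3)*(g^2 - 5*g) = (g - 5)*(g + 1)*(g + 3)*(g)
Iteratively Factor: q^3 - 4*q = (q)*(q^2 - 4) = q*(q + 2)*(q - 2)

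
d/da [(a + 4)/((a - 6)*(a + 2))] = (-a^2 - 8*a + 4)/(a^4 - 8*a^3 - 8*a^2 + 96*a + 144)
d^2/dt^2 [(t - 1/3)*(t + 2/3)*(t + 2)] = 6*t + 14/3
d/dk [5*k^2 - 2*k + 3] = 10*k - 2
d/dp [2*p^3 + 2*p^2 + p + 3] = 6*p^2 + 4*p + 1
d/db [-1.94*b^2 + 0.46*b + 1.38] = 0.46 - 3.88*b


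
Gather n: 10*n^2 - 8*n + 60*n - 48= 10*n^2 + 52*n - 48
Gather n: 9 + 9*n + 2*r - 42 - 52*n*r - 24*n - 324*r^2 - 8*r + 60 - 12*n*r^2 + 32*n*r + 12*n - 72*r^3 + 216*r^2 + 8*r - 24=n*(-12*r^2 - 20*r - 3) - 72*r^3 - 108*r^2 + 2*r + 3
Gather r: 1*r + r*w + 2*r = r*(w + 3)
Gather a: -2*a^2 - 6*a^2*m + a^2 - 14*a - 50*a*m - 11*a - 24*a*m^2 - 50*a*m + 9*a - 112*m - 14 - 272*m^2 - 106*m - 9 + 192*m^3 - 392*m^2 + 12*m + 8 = a^2*(-6*m - 1) + a*(-24*m^2 - 100*m - 16) + 192*m^3 - 664*m^2 - 206*m - 15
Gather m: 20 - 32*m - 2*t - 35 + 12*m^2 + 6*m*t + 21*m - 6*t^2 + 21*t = 12*m^2 + m*(6*t - 11) - 6*t^2 + 19*t - 15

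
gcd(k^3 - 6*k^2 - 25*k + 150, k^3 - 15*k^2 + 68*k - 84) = k - 6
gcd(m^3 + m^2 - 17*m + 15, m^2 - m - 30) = m + 5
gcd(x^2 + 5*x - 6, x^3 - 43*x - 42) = x + 6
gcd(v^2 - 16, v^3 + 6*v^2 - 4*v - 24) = 1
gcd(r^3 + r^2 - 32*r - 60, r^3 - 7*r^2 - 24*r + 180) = r^2 - r - 30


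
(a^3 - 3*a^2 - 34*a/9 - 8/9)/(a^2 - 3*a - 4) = (a^2 + a + 2/9)/(a + 1)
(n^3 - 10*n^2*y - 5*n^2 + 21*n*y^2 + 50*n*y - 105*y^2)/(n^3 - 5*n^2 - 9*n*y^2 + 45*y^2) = (n - 7*y)/(n + 3*y)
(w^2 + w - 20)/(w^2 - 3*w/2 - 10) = 2*(w + 5)/(2*w + 5)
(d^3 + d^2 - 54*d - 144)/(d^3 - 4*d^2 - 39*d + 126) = (d^2 - 5*d - 24)/(d^2 - 10*d + 21)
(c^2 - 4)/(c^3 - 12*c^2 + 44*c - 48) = (c + 2)/(c^2 - 10*c + 24)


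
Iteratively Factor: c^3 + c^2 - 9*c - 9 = (c + 3)*(c^2 - 2*c - 3) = (c + 1)*(c + 3)*(c - 3)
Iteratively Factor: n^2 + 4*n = (n + 4)*(n)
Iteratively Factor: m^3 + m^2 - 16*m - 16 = (m - 4)*(m^2 + 5*m + 4) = (m - 4)*(m + 1)*(m + 4)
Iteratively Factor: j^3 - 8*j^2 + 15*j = (j)*(j^2 - 8*j + 15) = j*(j - 5)*(j - 3)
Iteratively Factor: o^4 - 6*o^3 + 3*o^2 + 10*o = (o + 1)*(o^3 - 7*o^2 + 10*o) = (o - 2)*(o + 1)*(o^2 - 5*o) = o*(o - 2)*(o + 1)*(o - 5)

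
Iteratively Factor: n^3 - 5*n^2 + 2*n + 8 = (n - 4)*(n^2 - n - 2) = (n - 4)*(n + 1)*(n - 2)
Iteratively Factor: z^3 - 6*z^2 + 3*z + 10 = (z - 2)*(z^2 - 4*z - 5) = (z - 2)*(z + 1)*(z - 5)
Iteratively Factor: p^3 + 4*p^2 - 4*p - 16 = (p + 4)*(p^2 - 4) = (p - 2)*(p + 4)*(p + 2)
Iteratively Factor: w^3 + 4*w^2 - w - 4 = (w + 1)*(w^2 + 3*w - 4) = (w + 1)*(w + 4)*(w - 1)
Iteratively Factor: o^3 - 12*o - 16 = (o + 2)*(o^2 - 2*o - 8) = (o - 4)*(o + 2)*(o + 2)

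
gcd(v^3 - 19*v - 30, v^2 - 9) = v + 3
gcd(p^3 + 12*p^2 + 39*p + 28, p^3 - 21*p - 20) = p^2 + 5*p + 4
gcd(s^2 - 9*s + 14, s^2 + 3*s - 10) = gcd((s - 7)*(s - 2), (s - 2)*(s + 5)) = s - 2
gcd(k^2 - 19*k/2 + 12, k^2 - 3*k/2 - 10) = 1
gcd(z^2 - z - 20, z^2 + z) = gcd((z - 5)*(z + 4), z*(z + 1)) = 1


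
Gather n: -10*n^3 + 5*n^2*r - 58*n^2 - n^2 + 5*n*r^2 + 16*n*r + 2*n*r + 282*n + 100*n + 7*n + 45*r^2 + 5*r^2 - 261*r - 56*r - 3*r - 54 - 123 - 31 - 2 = -10*n^3 + n^2*(5*r - 59) + n*(5*r^2 + 18*r + 389) + 50*r^2 - 320*r - 210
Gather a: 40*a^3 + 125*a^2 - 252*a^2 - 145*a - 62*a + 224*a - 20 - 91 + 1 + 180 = 40*a^3 - 127*a^2 + 17*a + 70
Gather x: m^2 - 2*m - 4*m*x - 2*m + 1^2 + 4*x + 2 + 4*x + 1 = m^2 - 4*m + x*(8 - 4*m) + 4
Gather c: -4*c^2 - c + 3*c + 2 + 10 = -4*c^2 + 2*c + 12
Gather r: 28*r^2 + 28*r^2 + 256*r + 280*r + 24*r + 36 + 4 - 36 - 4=56*r^2 + 560*r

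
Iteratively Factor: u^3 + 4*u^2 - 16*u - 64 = (u - 4)*(u^2 + 8*u + 16) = (u - 4)*(u + 4)*(u + 4)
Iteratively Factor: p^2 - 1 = (p - 1)*(p + 1)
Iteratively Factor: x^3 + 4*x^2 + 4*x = (x + 2)*(x^2 + 2*x) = (x + 2)^2*(x)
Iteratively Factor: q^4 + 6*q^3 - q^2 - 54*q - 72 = (q + 3)*(q^3 + 3*q^2 - 10*q - 24) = (q - 3)*(q + 3)*(q^2 + 6*q + 8) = (q - 3)*(q + 2)*(q + 3)*(q + 4)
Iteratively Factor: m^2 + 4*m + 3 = (m + 1)*(m + 3)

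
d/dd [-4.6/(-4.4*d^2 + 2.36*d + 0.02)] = (10.856 - 40.48*d)/(-4.4*d^2 + 2.36*d + 0.02)^2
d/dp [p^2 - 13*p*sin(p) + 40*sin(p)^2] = -13*p*cos(p) + 2*p - 13*sin(p) + 40*sin(2*p)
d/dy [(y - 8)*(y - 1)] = 2*y - 9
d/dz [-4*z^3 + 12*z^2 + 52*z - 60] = -12*z^2 + 24*z + 52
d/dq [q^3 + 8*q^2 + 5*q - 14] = 3*q^2 + 16*q + 5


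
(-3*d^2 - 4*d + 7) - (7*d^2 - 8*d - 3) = -10*d^2 + 4*d + 10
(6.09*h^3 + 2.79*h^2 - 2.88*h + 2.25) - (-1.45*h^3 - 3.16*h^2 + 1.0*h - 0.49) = 7.54*h^3 + 5.95*h^2 - 3.88*h + 2.74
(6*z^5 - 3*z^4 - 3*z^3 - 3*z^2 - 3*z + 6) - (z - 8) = 6*z^5 - 3*z^4 - 3*z^3 - 3*z^2 - 4*z + 14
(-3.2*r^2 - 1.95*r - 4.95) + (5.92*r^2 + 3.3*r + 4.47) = 2.72*r^2 + 1.35*r - 0.48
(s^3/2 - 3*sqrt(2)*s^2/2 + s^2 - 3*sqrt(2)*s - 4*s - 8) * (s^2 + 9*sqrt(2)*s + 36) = s^5/2 + s^4 + 3*sqrt(2)*s^4 - 13*s^3 + 6*sqrt(2)*s^3 - 90*sqrt(2)*s^2 - 26*s^2 - 180*sqrt(2)*s - 144*s - 288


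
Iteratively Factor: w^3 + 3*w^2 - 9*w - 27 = (w - 3)*(w^2 + 6*w + 9) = (w - 3)*(w + 3)*(w + 3)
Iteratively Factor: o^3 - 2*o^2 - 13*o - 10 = (o - 5)*(o^2 + 3*o + 2) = (o - 5)*(o + 2)*(o + 1)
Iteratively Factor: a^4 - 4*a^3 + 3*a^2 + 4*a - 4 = (a - 2)*(a^3 - 2*a^2 - a + 2) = (a - 2)^2*(a^2 - 1) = (a - 2)^2*(a - 1)*(a + 1)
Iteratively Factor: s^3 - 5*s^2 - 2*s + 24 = (s - 4)*(s^2 - s - 6) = (s - 4)*(s - 3)*(s + 2)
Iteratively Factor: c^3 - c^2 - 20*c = (c - 5)*(c^2 + 4*c) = c*(c - 5)*(c + 4)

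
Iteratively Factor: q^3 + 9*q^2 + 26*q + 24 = (q + 2)*(q^2 + 7*q + 12) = (q + 2)*(q + 4)*(q + 3)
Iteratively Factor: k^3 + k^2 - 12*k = (k + 4)*(k^2 - 3*k) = (k - 3)*(k + 4)*(k)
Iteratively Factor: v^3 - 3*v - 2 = (v + 1)*(v^2 - v - 2) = (v - 2)*(v + 1)*(v + 1)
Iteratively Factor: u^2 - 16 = (u - 4)*(u + 4)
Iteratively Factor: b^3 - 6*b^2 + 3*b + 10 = (b + 1)*(b^2 - 7*b + 10) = (b - 5)*(b + 1)*(b - 2)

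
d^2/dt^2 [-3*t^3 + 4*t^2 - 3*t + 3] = 8 - 18*t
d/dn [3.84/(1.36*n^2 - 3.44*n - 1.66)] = (13.2096 - 10.4448*n)/(-1.36*n^2 + 3.44*n + 1.66)^2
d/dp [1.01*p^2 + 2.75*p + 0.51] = 2.02*p + 2.75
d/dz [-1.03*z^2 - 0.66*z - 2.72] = -2.06*z - 0.66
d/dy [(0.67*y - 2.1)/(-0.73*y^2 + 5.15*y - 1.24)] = (0.4891*y^2 - 3.066*y + 9.9842)/(0.5329*y^4 - 7.519*y^3 + 28.3329*y^2 - 12.772*y + 1.5376)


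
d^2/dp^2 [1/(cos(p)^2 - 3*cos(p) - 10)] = (4*sin(p)^4 - 51*sin(p)^2 - 75*cos(p)/4 - 9*cos(3*p)/4 + 9)/(sin(p)^2 + 3*cos(p) + 9)^3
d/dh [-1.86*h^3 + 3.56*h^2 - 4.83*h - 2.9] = -5.58*h^2 + 7.12*h - 4.83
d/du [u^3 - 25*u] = 3*u^2 - 25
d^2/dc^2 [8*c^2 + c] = 16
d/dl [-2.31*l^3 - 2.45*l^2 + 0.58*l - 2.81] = -6.93*l^2 - 4.9*l + 0.58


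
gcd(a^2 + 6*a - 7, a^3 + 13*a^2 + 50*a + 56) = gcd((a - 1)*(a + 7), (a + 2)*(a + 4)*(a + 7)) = a + 7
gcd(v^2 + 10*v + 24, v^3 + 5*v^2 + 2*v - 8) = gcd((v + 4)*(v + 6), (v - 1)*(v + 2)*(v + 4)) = v + 4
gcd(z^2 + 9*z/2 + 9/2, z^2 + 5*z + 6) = z + 3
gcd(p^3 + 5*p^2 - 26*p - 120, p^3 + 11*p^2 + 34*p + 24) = p^2 + 10*p + 24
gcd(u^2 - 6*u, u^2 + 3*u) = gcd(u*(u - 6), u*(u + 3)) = u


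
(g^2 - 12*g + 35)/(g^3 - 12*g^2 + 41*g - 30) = (g - 7)/(g^2 - 7*g + 6)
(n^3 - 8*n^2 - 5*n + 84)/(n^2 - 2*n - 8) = (n^2 - 4*n - 21)/(n + 2)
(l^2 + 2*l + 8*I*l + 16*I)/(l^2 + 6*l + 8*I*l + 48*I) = (l + 2)/(l + 6)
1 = 1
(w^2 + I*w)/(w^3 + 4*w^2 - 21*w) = (w + I)/(w^2 + 4*w - 21)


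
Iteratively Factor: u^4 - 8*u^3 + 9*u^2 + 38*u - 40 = (u - 1)*(u^3 - 7*u^2 + 2*u + 40) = (u - 4)*(u - 1)*(u^2 - 3*u - 10) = (u - 4)*(u - 1)*(u + 2)*(u - 5)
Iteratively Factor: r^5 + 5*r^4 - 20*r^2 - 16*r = (r + 2)*(r^4 + 3*r^3 - 6*r^2 - 8*r) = r*(r + 2)*(r^3 + 3*r^2 - 6*r - 8) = r*(r + 2)*(r + 4)*(r^2 - r - 2) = r*(r - 2)*(r + 2)*(r + 4)*(r + 1)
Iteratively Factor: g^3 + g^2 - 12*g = (g - 3)*(g^2 + 4*g) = g*(g - 3)*(g + 4)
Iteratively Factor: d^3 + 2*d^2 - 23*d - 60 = (d - 5)*(d^2 + 7*d + 12) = (d - 5)*(d + 4)*(d + 3)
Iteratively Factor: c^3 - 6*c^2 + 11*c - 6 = (c - 3)*(c^2 - 3*c + 2) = (c - 3)*(c - 2)*(c - 1)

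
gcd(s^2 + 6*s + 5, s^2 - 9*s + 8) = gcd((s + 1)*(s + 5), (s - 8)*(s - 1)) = 1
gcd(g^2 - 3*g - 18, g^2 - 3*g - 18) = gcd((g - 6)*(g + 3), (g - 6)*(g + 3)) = g^2 - 3*g - 18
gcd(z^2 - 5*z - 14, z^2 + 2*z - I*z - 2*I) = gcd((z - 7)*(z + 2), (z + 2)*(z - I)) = z + 2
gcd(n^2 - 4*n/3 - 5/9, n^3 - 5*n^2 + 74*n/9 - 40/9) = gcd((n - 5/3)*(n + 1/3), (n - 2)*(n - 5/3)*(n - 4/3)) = n - 5/3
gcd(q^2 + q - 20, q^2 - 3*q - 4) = q - 4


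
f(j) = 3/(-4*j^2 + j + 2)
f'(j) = 3*(8*j - 1)/(-4*j^2 + j + 2)^2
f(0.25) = 1.50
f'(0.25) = 0.75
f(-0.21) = 1.86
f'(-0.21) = -3.09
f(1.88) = -0.29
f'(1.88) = 0.40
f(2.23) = -0.19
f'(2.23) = 0.21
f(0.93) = -5.66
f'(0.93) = 68.88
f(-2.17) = -0.16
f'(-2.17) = -0.15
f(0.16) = 1.46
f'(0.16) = 0.20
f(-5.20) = -0.03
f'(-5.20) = -0.01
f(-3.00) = -0.08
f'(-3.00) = -0.05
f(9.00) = -0.00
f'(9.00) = 0.00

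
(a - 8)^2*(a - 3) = a^3 - 19*a^2 + 112*a - 192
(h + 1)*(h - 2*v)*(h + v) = h^3 - h^2*v + h^2 - 2*h*v^2 - h*v - 2*v^2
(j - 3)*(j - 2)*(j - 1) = j^3 - 6*j^2 + 11*j - 6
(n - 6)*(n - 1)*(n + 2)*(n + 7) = n^4 + 2*n^3 - 43*n^2 - 44*n + 84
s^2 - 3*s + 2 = (s - 2)*(s - 1)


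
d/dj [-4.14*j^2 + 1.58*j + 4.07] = 1.58 - 8.28*j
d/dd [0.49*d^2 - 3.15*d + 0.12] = 0.98*d - 3.15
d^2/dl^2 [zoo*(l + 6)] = 0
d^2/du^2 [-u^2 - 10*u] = -2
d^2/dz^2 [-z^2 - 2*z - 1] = -2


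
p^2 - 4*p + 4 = (p - 2)^2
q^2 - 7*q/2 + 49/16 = (q - 7/4)^2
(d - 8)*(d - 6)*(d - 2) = d^3 - 16*d^2 + 76*d - 96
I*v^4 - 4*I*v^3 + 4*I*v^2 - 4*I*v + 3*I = (v - 3)*(v - I)*(v + I)*(I*v - I)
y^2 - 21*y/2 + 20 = (y - 8)*(y - 5/2)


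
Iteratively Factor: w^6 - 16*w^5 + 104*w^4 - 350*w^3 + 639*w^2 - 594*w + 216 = (w - 3)*(w^5 - 13*w^4 + 65*w^3 - 155*w^2 + 174*w - 72) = (w - 4)*(w - 3)*(w^4 - 9*w^3 + 29*w^2 - 39*w + 18) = (w - 4)*(w - 3)^2*(w^3 - 6*w^2 + 11*w - 6) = (w - 4)*(w - 3)^2*(w - 1)*(w^2 - 5*w + 6) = (w - 4)*(w - 3)^2*(w - 2)*(w - 1)*(w - 3)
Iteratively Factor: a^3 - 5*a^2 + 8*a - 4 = (a - 1)*(a^2 - 4*a + 4) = (a - 2)*(a - 1)*(a - 2)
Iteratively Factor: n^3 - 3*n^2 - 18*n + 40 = (n - 2)*(n^2 - n - 20) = (n - 2)*(n + 4)*(n - 5)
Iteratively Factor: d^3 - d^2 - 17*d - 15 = (d + 1)*(d^2 - 2*d - 15) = (d + 1)*(d + 3)*(d - 5)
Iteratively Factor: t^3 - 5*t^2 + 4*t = (t - 1)*(t^2 - 4*t) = (t - 4)*(t - 1)*(t)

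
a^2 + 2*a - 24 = (a - 4)*(a + 6)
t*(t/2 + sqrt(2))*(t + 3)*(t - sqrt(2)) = t^4/2 + sqrt(2)*t^3/2 + 3*t^3/2 - 2*t^2 + 3*sqrt(2)*t^2/2 - 6*t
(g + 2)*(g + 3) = g^2 + 5*g + 6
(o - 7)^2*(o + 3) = o^3 - 11*o^2 + 7*o + 147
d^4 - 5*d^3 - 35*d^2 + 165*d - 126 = (d - 7)*(d - 3)*(d - 1)*(d + 6)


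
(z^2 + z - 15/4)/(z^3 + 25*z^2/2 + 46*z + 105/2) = (z - 3/2)/(z^2 + 10*z + 21)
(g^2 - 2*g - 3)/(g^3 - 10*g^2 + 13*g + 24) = 1/(g - 8)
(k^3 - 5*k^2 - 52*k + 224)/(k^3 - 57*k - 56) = (k - 4)/(k + 1)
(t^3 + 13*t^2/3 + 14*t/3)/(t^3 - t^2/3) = (3*t^2 + 13*t + 14)/(t*(3*t - 1))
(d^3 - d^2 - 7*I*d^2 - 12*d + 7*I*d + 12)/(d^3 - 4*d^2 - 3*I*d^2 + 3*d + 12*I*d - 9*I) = (d - 4*I)/(d - 3)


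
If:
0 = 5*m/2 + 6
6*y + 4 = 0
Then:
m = -12/5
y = -2/3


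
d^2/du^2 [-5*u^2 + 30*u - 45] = -10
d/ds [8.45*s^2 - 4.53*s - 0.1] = 16.9*s - 4.53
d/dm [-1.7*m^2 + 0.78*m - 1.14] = 0.78 - 3.4*m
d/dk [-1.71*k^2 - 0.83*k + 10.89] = -3.42*k - 0.83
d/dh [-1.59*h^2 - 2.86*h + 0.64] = -3.18*h - 2.86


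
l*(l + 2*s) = l^2 + 2*l*s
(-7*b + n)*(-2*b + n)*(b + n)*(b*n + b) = 14*b^4*n + 14*b^4 + 5*b^3*n^2 + 5*b^3*n - 8*b^2*n^3 - 8*b^2*n^2 + b*n^4 + b*n^3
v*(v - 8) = v^2 - 8*v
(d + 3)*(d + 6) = d^2 + 9*d + 18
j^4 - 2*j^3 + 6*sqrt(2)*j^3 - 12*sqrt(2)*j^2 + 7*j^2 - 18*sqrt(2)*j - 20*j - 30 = (j - 3)*(j + 1)*(j + sqrt(2))*(j + 5*sqrt(2))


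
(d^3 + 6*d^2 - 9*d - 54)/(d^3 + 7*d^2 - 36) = (d - 3)/(d - 2)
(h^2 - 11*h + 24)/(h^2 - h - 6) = (h - 8)/(h + 2)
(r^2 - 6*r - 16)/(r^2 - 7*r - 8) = (r + 2)/(r + 1)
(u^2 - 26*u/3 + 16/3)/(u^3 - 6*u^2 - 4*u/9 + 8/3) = 3*(u - 8)/(3*u^2 - 16*u - 12)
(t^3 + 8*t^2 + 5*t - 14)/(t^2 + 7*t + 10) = (t^2 + 6*t - 7)/(t + 5)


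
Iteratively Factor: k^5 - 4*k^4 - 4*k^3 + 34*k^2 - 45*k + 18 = (k + 3)*(k^4 - 7*k^3 + 17*k^2 - 17*k + 6) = (k - 1)*(k + 3)*(k^3 - 6*k^2 + 11*k - 6) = (k - 1)^2*(k + 3)*(k^2 - 5*k + 6) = (k - 3)*(k - 1)^2*(k + 3)*(k - 2)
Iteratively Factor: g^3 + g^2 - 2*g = (g - 1)*(g^2 + 2*g) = g*(g - 1)*(g + 2)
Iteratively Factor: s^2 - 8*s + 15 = (s - 5)*(s - 3)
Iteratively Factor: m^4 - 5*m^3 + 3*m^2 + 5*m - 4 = (m - 1)*(m^3 - 4*m^2 - m + 4) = (m - 1)^2*(m^2 - 3*m - 4) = (m - 4)*(m - 1)^2*(m + 1)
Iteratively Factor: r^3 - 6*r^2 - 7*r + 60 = (r - 4)*(r^2 - 2*r - 15) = (r - 4)*(r + 3)*(r - 5)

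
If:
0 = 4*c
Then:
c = 0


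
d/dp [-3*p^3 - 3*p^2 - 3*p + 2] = -9*p^2 - 6*p - 3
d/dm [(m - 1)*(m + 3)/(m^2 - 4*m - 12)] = 6*(-m^2 - 3*m - 6)/(m^4 - 8*m^3 - 8*m^2 + 96*m + 144)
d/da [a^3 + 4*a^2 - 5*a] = 3*a^2 + 8*a - 5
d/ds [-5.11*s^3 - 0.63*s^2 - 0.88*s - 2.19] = -15.33*s^2 - 1.26*s - 0.88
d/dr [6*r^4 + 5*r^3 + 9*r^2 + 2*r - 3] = 24*r^3 + 15*r^2 + 18*r + 2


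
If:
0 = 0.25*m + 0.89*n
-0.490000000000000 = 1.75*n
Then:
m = 1.00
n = -0.28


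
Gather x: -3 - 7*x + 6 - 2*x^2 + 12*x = -2*x^2 + 5*x + 3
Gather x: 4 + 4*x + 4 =4*x + 8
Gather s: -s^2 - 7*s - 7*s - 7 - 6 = -s^2 - 14*s - 13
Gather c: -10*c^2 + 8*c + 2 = -10*c^2 + 8*c + 2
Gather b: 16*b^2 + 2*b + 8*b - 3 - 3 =16*b^2 + 10*b - 6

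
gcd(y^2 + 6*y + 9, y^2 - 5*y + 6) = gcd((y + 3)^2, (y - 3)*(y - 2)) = 1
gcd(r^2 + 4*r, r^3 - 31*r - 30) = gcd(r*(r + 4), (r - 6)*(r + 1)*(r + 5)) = 1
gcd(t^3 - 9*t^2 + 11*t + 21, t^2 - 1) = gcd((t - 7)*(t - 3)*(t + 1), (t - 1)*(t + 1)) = t + 1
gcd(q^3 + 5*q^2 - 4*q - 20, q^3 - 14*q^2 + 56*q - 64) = q - 2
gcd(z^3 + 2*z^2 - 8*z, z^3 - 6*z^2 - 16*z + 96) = z + 4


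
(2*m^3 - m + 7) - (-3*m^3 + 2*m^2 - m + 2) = 5*m^3 - 2*m^2 + 5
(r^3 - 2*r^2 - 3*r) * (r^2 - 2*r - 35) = r^5 - 4*r^4 - 34*r^3 + 76*r^2 + 105*r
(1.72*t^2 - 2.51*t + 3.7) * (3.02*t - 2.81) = 5.1944*t^3 - 12.4134*t^2 + 18.2271*t - 10.397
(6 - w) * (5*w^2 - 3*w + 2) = -5*w^3 + 33*w^2 - 20*w + 12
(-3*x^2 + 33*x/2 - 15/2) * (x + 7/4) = -3*x^3 + 45*x^2/4 + 171*x/8 - 105/8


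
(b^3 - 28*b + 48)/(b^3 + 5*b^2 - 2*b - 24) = (b^2 + 2*b - 24)/(b^2 + 7*b + 12)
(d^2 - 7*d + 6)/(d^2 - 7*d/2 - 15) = 2*(d - 1)/(2*d + 5)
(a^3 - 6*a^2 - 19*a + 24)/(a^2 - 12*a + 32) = (a^2 + 2*a - 3)/(a - 4)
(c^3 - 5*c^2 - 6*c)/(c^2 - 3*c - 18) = c*(c + 1)/(c + 3)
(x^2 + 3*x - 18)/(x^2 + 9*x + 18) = (x - 3)/(x + 3)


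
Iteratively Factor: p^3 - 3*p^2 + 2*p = (p - 2)*(p^2 - p) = p*(p - 2)*(p - 1)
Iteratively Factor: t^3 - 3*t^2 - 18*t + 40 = (t - 2)*(t^2 - t - 20) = (t - 2)*(t + 4)*(t - 5)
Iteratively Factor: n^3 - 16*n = (n - 4)*(n^2 + 4*n) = (n - 4)*(n + 4)*(n)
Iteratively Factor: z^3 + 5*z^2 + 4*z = (z)*(z^2 + 5*z + 4) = z*(z + 1)*(z + 4)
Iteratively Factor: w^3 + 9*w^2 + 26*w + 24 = (w + 2)*(w^2 + 7*w + 12) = (w + 2)*(w + 3)*(w + 4)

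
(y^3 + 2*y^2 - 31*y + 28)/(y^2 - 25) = (y^3 + 2*y^2 - 31*y + 28)/(y^2 - 25)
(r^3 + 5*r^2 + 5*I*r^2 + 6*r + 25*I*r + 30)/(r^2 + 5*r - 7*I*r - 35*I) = (r^2 + 5*I*r + 6)/(r - 7*I)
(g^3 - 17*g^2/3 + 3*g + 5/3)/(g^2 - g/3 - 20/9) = 3*(-3*g^3 + 17*g^2 - 9*g - 5)/(-9*g^2 + 3*g + 20)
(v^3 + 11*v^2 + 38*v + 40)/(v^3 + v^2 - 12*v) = (v^2 + 7*v + 10)/(v*(v - 3))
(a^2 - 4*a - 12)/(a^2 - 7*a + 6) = (a + 2)/(a - 1)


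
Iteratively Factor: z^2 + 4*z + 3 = (z + 1)*(z + 3)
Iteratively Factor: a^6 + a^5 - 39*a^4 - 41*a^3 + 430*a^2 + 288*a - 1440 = (a + 4)*(a^5 - 3*a^4 - 27*a^3 + 67*a^2 + 162*a - 360) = (a - 2)*(a + 4)*(a^4 - a^3 - 29*a^2 + 9*a + 180) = (a - 2)*(a + 4)^2*(a^3 - 5*a^2 - 9*a + 45) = (a - 5)*(a - 2)*(a + 4)^2*(a^2 - 9) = (a - 5)*(a - 3)*(a - 2)*(a + 4)^2*(a + 3)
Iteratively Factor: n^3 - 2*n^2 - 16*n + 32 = (n - 4)*(n^2 + 2*n - 8) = (n - 4)*(n + 4)*(n - 2)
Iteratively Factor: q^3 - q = (q + 1)*(q^2 - q) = (q - 1)*(q + 1)*(q)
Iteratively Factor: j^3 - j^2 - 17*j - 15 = (j + 3)*(j^2 - 4*j - 5) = (j + 1)*(j + 3)*(j - 5)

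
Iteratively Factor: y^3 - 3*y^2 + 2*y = (y - 2)*(y^2 - y) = (y - 2)*(y - 1)*(y)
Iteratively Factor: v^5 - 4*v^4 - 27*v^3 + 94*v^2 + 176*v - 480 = (v + 4)*(v^4 - 8*v^3 + 5*v^2 + 74*v - 120) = (v + 3)*(v + 4)*(v^3 - 11*v^2 + 38*v - 40) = (v - 2)*(v + 3)*(v + 4)*(v^2 - 9*v + 20) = (v - 5)*(v - 2)*(v + 3)*(v + 4)*(v - 4)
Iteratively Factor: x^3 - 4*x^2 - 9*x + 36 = (x - 3)*(x^2 - x - 12) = (x - 3)*(x + 3)*(x - 4)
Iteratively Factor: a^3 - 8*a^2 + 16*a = (a - 4)*(a^2 - 4*a) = (a - 4)^2*(a)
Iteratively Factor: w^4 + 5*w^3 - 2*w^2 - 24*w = (w + 3)*(w^3 + 2*w^2 - 8*w) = w*(w + 3)*(w^2 + 2*w - 8) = w*(w - 2)*(w + 3)*(w + 4)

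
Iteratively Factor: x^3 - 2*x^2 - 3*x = (x)*(x^2 - 2*x - 3) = x*(x - 3)*(x + 1)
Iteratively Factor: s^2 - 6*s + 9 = (s - 3)*(s - 3)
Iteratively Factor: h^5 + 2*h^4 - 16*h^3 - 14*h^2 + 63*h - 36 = (h - 3)*(h^4 + 5*h^3 - h^2 - 17*h + 12) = (h - 3)*(h - 1)*(h^3 + 6*h^2 + 5*h - 12) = (h - 3)*(h - 1)^2*(h^2 + 7*h + 12) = (h - 3)*(h - 1)^2*(h + 4)*(h + 3)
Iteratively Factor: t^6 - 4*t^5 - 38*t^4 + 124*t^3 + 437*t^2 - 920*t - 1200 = (t - 5)*(t^5 + t^4 - 33*t^3 - 41*t^2 + 232*t + 240) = (t - 5)*(t - 3)*(t^4 + 4*t^3 - 21*t^2 - 104*t - 80) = (t - 5)*(t - 3)*(t + 1)*(t^3 + 3*t^2 - 24*t - 80) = (t - 5)^2*(t - 3)*(t + 1)*(t^2 + 8*t + 16) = (t - 5)^2*(t - 3)*(t + 1)*(t + 4)*(t + 4)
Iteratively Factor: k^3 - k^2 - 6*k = (k + 2)*(k^2 - 3*k) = k*(k + 2)*(k - 3)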